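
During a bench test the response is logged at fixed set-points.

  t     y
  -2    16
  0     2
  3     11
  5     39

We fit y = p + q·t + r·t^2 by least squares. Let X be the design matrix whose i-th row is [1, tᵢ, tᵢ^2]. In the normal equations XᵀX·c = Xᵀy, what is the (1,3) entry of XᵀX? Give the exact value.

38

Row 1 ↔ basis 1, column 3 ↔ basis t^2, so (XᵀX)_{1,3} = Σᵢ t^2 = (1)·(4) + (1)·(0) + (1)·(9) + (1)·(25) = 38.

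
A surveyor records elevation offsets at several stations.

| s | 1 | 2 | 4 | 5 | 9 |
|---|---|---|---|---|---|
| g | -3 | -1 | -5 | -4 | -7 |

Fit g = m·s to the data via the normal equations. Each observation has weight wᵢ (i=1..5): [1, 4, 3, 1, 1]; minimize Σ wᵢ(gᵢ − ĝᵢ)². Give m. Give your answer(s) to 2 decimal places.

m = -0.90

The normal equations are: 171·m = -154.
Hence m = -154 / 171 ≈ -0.900585.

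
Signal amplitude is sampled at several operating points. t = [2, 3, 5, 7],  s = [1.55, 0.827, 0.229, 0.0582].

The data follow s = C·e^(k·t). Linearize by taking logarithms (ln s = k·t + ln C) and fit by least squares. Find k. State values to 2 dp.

Taking logs, ln s = k·t + ln C, so regress ln s on t.
Σt = 17.0000, Σ(t)² = 87.0000, Σln s = -4.0696, Σt·ln s = -26.9706.
Normal system: [[87.0000, 17.0000]; [17.0000, 4]]·[k, ln C]ᵀ = [-26.9706, -4.0696]ᵀ.
Δ = 87.0000·4 − (17.0000)² = 59.0000; k = (-26.9706·4 − 17.0000·-4.0696)/59.0000 = -0.65592, ln C = (87.0000·-4.0696 − 17.0000·-26.9706)/59.0000 = 1.77026.

k = -0.66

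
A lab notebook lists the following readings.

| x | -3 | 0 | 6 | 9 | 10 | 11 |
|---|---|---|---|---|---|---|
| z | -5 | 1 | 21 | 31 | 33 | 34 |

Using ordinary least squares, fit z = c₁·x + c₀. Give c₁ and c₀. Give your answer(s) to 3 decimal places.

MᵀM·[c₁, c₀]ᵀ = Mᵀz reads: 347·c₁ + 33·c₀ = 1124;  33·c₁ + 6·c₀ = 115.
(Σx·x = 347, Σx = 33, Σ1 = 6, Σx·z = 1124, Σz = 115.)
Δ = 347·6 − 33² = 993.
c₁ = (1124·6 − 33·115)/993 = 983/331; c₀ = (347·115 − 33·1124)/993 = 2813/993.

c₁ = 2.970, c₀ = 2.833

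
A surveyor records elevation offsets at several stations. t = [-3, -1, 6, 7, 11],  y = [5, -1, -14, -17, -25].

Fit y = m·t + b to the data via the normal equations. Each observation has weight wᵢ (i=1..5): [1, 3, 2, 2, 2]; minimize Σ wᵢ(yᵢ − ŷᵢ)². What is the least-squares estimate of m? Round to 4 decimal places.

Compute the Gram sums: Σwᵢ·t·t = 424, Σwᵢ·t = 42, Σwᵢ·1 = 10.
For MᵀWy: Σwᵢ·t·y = -968, Σwᵢ·y = -110.
det = 424·10 − 42² = 2476.
m = ((-968)·10 − 42·(-110))/2476 = -1265/619; b = (424·(-110) − 42·(-968))/2476 = -1496/619.

m = -2.0436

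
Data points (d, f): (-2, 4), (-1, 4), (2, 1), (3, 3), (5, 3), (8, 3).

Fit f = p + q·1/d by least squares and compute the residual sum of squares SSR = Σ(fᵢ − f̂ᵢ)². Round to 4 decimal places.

SSR = 2.2059

Entries of AᵀA: Σ1 = 6, Σ1/d = -41/120, Σ1/d·1/d = 24001/14400.
And Σf = 18, Σ1/d·f = -141/40.
Normal equations: [[6, -41/120]; [-41/120, 24001/14400]]·[p, q]ᵀ = [18, -141/40]ᵀ.
Determinant 6·(24001/14400) − (-41/120)² = 5693/576.
p = (18·(24001/14400) − (-41/120)·(-141/40))/(5693/576) = 16587/5693; q = (6·(-141/40) − (-41/120)·18)/(5693/576) = -8640/5693.
Residuals: 1865/5693, -2455/5693, -6574/5693, 3372/5693, 2220/5693, 1572/5693; SSR = 12558/5693.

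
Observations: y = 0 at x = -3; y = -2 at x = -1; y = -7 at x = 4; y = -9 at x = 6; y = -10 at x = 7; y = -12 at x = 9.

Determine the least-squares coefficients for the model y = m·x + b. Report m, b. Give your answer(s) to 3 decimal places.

m = -1.000, b = -3.000

The normal equations are: 192·m + 22·b = -258;  22·m + 6·b = -40.
Eliminating b: 6·(row 1) − 22·(row 2) gives 668·m = 6·(-258) − 22·(-40) = -668, so m = -1.
Then b = ((-40) − 22·(-1))/6 = -3.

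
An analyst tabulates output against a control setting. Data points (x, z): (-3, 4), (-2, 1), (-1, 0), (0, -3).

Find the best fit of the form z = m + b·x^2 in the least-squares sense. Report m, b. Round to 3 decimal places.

m = -1.857, b = 0.673

From the data, Σ1 = 4, Σx^2 = 14, Σx^2·x^2 = 98.
For Mᵀz: Σz = 2, Σx^2·z = 40.
det = 4·98 − 14² = 196.
m = (2·98 − 14·40)/196 = -13/7; b = (4·40 − 14·2)/196 = 33/49.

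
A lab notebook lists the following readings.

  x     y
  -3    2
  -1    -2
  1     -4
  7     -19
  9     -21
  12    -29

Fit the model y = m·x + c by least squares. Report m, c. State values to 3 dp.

m = -2.067, c = -3.553

With design matrix M, MᵀM = [[285, 25]; [25, 6]] and Mᵀy = [-678, -73]ᵀ.
Eliminating c: 6·(row 1) − 25·(row 2) gives 1085·m = 6·(-678) − 25·(-73) = -2243, so m = -2243/1085.
Then c = ((-73) − 25·(-2243/1085))/6 = -771/217.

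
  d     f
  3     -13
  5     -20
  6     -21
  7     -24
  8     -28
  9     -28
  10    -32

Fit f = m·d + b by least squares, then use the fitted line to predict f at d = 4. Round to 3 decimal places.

f̂ = -16.279

The normal system XᵀX·[m, b]ᵀ = Xᵀf is [[364, 48]; [48, 7]]·[m, b]ᵀ = [-1229, -166]ᵀ.
Δ = 364·7 − 48² = 244.
m = ((-1229)·7 − 48·(-166))/244 = -635/244; b = (364·(-166) − 48·(-1229))/244 = -358/61.
At d = 4: f̂ = (-635/244)·(4) + (-358/61)·(1) = -993/61.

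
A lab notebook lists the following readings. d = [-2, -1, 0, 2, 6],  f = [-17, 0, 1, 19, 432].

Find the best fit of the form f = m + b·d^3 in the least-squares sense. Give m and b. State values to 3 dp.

Normal-equation sums: Σ1 = 5, Σd^3 = 215, Σd^3·d^3 = 46785.
Moment sums: Σf = 435, Σd^3·f = 93600.
So XᵀX·[m, b]ᵀ = Xᵀf: [[5, 215]; [215, 46785]]·[m, b]ᵀ = [435, 93600]ᵀ.
Eliminating b: 46785·(row 1) − 215·(row 2) gives 187700·m = 46785·435 − 215·93600 = 227475, so m = 9099/7508.
Then b = (93600 − 215·(9099/7508))/46785 = 14979/7508.

m = 1.212, b = 1.995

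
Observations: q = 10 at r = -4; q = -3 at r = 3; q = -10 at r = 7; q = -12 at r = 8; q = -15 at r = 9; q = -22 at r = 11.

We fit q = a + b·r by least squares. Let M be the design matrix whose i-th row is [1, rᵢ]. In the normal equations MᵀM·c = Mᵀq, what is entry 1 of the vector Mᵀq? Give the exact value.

Entry 1 ↔ basis 1, so (Mᵀq)_{1} = Σᵢ qᵢ = (1)·(10) + (1)·(-3) + (1)·(-10) + (1)·(-12) + (1)·(-15) + (1)·(-22) = -52.

-52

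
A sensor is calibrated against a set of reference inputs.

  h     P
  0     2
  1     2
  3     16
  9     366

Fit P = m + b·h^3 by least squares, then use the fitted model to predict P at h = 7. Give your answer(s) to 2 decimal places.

Setting ∂/∂m … = 0 gives: 4·m + 757·b = 386;  757·m + 532171·b = 267248.
Eliminating b: 532171·(row 1) − 757·(row 2) gives 1555635·m = 532171·386 − 757·267248 = 3111270, so m = 2.
Then b = (267248 − 757·2)/532171 = 378/757.
At h = 7: P̂ = (2)·(1) + (378/757)·(343) = 131168/757.

P̂ = 173.27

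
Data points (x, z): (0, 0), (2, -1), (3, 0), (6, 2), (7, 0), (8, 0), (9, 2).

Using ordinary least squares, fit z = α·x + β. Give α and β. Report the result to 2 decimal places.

α = 0.19, β = -0.53

From the data, Σx·x = 243, Σx = 35, Σ1 = 7.
For Mᵀz: Σx·z = 28, Σz = 3.
det = 243·7 − 35² = 476.
α = (28·7 − 35·3)/476 = 13/68; β = (243·3 − 35·28)/476 = -251/476.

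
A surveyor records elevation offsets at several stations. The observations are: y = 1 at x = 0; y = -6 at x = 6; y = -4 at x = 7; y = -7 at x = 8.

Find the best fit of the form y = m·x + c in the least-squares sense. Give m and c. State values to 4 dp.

m = -0.9290, c = 0.8774

The normal system AᵀA·[m, c]ᵀ = Aᵀy is [[149, 21]; [21, 4]]·[m, c]ᵀ = [-120, -16]ᵀ.
Eliminating c: 4·(row 1) − 21·(row 2) gives 155·m = 4·(-120) − 21·(-16) = -144, so m = -144/155.
Then c = ((-16) − 21·(-144/155))/4 = 136/155.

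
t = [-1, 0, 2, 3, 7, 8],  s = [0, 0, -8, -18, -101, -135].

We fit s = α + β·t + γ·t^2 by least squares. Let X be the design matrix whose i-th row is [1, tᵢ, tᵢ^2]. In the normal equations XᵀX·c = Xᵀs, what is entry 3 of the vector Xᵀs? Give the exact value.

-13783

Entry 3 ↔ basis t^2, so (Xᵀs)_{3} = Σᵢ (t^2)·sᵢ = (1)·(0) + (0)·(0) + (4)·(-8) + (9)·(-18) + (49)·(-101) + (64)·(-135) = -13783.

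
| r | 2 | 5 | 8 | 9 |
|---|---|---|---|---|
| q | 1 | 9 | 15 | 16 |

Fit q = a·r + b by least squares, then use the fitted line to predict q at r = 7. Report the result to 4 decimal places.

q̂ = 12.4167

Setting ∂/∂a … = 0 gives: 174·a + 24·b = 311;  24·a + 4·b = 41.
Eliminating b: 4·(row 1) − 24·(row 2) gives 120·a = 4·311 − 24·41 = 260, so a = 13/6.
Then b = (41 − 24·(13/6))/4 = -11/4.
At r = 7: q̂ = (13/6)·(7) + (-11/4)·(1) = 149/12.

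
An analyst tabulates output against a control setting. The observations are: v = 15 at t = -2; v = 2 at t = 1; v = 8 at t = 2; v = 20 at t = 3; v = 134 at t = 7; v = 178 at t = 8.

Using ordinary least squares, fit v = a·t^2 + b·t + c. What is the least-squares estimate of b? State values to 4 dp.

Normal-equation sums: Σt^2·t^2 = 6611, Σt^2·t = 883, Σt^2 = 131, Σt·t = 131, Σt = 19, Σ1 = 6.
Moment sums: Σt^2·v = 18232, Σt·v = 2410, Σv = 357.
So AᵀA·[a, b, c]ᵀ = Aᵀv: [[6611, 883, 131]; [883, 131, 19]; [131, 19, 6]]·[a, b, c]ᵀ = [18232, 2410, 357]ᵀ.
Solving the 3×3 system (Gaussian elimination) gives a = 420911/139512, b = -261895/139512, c = -2483/5813.

b = -1.8772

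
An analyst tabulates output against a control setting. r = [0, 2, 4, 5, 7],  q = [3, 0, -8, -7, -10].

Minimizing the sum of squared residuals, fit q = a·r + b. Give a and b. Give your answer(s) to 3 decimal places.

a = -1.979, b = 2.726

Compute the Gram sums: Σr·r = 94, Σr = 18, Σ1 = 5.
Right-hand side: Σr·q = -137, Σq = -22.
Δ = 94·5 − 18² = 146.
a = ((-137)·5 − 18·(-22))/146 = -289/146; b = (94·(-22) − 18·(-137))/146 = 199/73.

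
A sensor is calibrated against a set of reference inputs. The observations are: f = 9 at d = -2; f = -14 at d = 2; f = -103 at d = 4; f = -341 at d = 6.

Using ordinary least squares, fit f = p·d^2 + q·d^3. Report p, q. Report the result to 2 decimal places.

The normal equations are: 1584·p + 8800·q = -13944;  8800·p + 50880·q = -80432.
(Σd^2·d^2 = 1584, Σd^2·d^3 = 8800, Σd^3·d^3 = 50880, Σd^2·f = -13944, Σd^3·f = -80432.)
Eliminating q: 50880·(row 1) − 8800·(row 2) gives 3153920·p = 50880·(-13944) − 8800·(-80432) = -1669120, so p = -163/308.
Then q = ((-80432) − 8800·(-163/308))/50880 = -417/280.

p = -0.53, q = -1.49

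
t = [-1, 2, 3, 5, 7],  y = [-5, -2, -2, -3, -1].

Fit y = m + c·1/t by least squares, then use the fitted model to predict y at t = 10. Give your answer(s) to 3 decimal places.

ŷ = -2.461

The normal equations are: 5·m + (37/210)·c = -13;  (37/210)·m + (62689/44100)·c = 272/105.
(Σ1 = 5, Σ1/t = 37/210, Σ1/t·1/t = 62689/44100, Σy = -13, Σ1/t·y = 272/105.)
Eliminating c: (62689/44100)·(row 1) − (37/210)·(row 2) gives (78019/11025)·m = (62689/44100)·(-13) − (37/210)·(272/105) = -167017/8820, so m = -835085/312076.
Then c = ((272/105) − (37/210)·(-835085/312076))/(62689/44100) = 336105/156038.
At t = 10: ŷ = (-835085/312076)·(1) + (336105/156038)·(1/10) = -191966/78019.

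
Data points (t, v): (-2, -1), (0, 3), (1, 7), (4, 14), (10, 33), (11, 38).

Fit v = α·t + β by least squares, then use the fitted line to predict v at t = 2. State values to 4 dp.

Sums needed: Σt·t = 242, Σt = 24, Σ1 = 6.
For Xᵀv: Σt·v = 813, Σv = 94.
det = 242·6 − 24² = 876.
α = (813·6 − 24·94)/876 = 437/146; β = (242·94 − 24·813)/876 = 809/219.
At t = 2: v̂ = (437/146)·(2) + (809/219)·(1) = 2120/219.

v̂ = 9.6804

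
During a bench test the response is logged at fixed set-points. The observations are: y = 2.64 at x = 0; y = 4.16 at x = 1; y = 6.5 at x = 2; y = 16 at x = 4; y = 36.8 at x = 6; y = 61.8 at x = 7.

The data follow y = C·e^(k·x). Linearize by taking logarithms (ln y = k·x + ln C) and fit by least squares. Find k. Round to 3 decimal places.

Linearized form: ln y = k·x + ln C. From the 6 transformed points,
Sums: Σx = 20.0000, Σ(x)² = 106.0000, Σln y = 14.7701, Σx·ln y = 66.7598.
Normal system: [[106.0000, 20.0000]; [20.0000, 6]]·[k, ln C]ᵀ = [66.7598, 14.7701]ᵀ.
Slope k = (n·Σx·ln y − Σx·Σln y)/(n·Σ(x)² − (Σx)²) = (6·66.7598 − 20.0000·14.7701)/236.0000 = 0.44558; ln C = (Σln y − k·Σx)/n = 0.97641.

k = 0.446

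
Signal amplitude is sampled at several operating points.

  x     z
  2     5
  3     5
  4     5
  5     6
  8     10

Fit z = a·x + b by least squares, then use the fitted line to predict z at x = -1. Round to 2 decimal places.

Normal-equation sums: Σx·x = 118, Σx = 22, Σ1 = 5.
And Σx·z = 155, Σz = 31.
AᵀA·[a, b]ᵀ = Aᵀz becomes [[118, 22]; [22, 5]]·[a, b]ᵀ = [155, 31]ᵀ.
det = 118·5 − 22² = 106.
a = (155·5 − 22·31)/106 = 93/106; b = (118·31 − 22·155)/106 = 124/53.
At x = -1: ẑ = (93/106)·(-1) + (124/53)·(1) = 155/106.

ẑ = 1.46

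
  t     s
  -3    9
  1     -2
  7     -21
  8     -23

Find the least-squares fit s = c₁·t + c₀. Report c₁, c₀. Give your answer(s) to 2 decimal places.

c₁ = -2.97, c₀ = 0.40

Sums needed: Σt·t = 123, Σt = 13, Σ1 = 4.
And Σt·s = -360, Σs = -37.
Normal equations: [[123, 13]; [13, 4]]·[c₁, c₀]ᵀ = [-360, -37]ᵀ.
det = 123·4 − 13² = 323.
c₁ = ((-360)·4 − 13·(-37))/323 = -959/323; c₀ = (123·(-37) − 13·(-360))/323 = 129/323.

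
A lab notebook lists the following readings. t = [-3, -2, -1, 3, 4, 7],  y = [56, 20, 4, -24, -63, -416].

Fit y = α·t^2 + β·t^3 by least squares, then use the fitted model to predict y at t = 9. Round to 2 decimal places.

MᵀM·[α, β]ᵀ = Mᵀy reads: 2836·α + 17798·β = -21020;  17798·α + 123268·β = -149044.
(Σt^2·t^2 = 2836, Σt^2·t^3 = 17798, Σt^3·t^3 = 123268, Σt^2·y = -21020, Σt^3·y = -149044.)
det = 2836·123268 − 17798² = 32819244.
α = ((-21020)·123268 − 17798·(-149044))/32819244 = 5132646/2734937; β = (2836·(-149044) − 17798·(-21020))/32819244 = -4047902/2734937.
At t = 9: ŷ = (5132646/2734937)·(81) + (-4047902/2734937)·(729) = -2535176232/2734937.

ŷ = -926.96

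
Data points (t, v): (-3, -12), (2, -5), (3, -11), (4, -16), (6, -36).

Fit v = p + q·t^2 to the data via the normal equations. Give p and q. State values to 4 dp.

p = -2.1279, q = -0.9373

The normal system AᵀA·[p, q]ᵀ = Aᵀv is [[5, 74]; [74, 1730]]·[p, q]ᵀ = [-80, -1779]ᵀ.
Determinant 5·1730 − 74² = 3174.
p = ((-80)·1730 − 74·(-1779))/3174 = -3377/1587; q = (5·(-1779) − 74·(-80))/3174 = -2975/3174.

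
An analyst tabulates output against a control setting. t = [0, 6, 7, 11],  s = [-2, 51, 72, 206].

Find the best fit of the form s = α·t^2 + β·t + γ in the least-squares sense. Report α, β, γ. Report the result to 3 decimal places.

α = 2.046, β = -3.610, γ = -1.938

Normal-equation sums: Σt^2·t^2 = 18338, Σt^2·t = 1890, Σt^2 = 206, Σt·t = 206, Σt = 24, Σ1 = 4.
For Mᵀs: Σt^2·s = 30290, Σt·s = 3076, Σs = 327.
Row-reducing yields α = 105313/51482, β = -185867/51482, γ = -49882/25741.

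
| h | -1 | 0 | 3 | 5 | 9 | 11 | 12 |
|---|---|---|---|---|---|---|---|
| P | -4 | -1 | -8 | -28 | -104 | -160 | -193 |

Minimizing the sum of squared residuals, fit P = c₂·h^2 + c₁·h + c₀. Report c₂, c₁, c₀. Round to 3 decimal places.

Normal-equation sums: Σh^2·h^2 = 42645, Σh^2·h = 3939, Σh^2 = 381, Σh·h = 381, Σh = 39, Σ1 = 7.
Moment sums: Σh^2·P = -56352, Σh·P = -5172, ΣP = -498.
So MᵀM·[c₂, c₁, c₀]ᵀ = MᵀP: [[42645, 3939, 381]; [3939, 381, 39]; [381, 39, 7]]·[c₂, c₁, c₀]ᵀ = [-56352, -5172, -498]ᵀ.
Solving the 3×3 system (Gaussian elimination) gives c₂ = -7027/4662, c₁ = 9689/4662, c₀ = -530/777.

c₂ = -1.507, c₁ = 2.078, c₀ = -0.682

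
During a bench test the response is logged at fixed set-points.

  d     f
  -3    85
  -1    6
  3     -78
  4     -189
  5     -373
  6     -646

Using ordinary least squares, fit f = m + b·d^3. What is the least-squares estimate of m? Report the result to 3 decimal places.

AᵀA·[m, b]ᵀ = Aᵀf reads: 6·m + 404·b = -1195;  404·m + 67836·b = -202664.
(Σ1 = 6, Σd^3 = 404, Σd^3·d^3 = 67836, Σf = -1195, Σd^3·f = -202664.)
Eliminating b: 67836·(row 1) − 404·(row 2) gives 243800·m = 67836·(-1195) − 404·(-202664) = 812236, so m = 203059/60950.
Then b = ((-202664) − 404·(203059/60950))/67836 = -183301/60950.

m = 3.332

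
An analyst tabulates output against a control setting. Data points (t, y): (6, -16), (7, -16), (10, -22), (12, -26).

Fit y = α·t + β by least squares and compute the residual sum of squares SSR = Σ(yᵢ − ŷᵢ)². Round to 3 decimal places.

SSR = 1.670

Forming XᵀX = [[329, 35]; [35, 4]] and Xᵀy = [-740, -80]ᵀ gives XᵀX·[α, β]ᵀ = Xᵀy.
Eliminating β: 4·(row 1) − 35·(row 2) gives 91·α = 4·(-740) − 35·(-80) = -160, so α = -160/91.
Then β = ((-80) − 35·(-160/91))/4 = -60/13.
Residuals: -76/91, 12/13, 18/91, -2/7; SSR = 152/91.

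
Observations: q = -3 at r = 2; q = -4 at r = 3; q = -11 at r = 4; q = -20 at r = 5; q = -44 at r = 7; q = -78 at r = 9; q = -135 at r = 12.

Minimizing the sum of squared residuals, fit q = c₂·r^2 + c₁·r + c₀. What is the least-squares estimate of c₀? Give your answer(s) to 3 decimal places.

c₀ = 3.141

Sums needed: Σr^2·r^2 = 30676, Σr^2·r = 3024, Σr^2 = 328, Σr·r = 328, Σr = 42, Σ1 = 7.
Right-hand side: Σr^2·q = -28638, Σr·q = -2792, Σq = -295.
Solving the 3×3 system (Gaussian elimination) gives c₂ = -40879/42162, c₁ = 345/14054, c₀ = 66218/21081.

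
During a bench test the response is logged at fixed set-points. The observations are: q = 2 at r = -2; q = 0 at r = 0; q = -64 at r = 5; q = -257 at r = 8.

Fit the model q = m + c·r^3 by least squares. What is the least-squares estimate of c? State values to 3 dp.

The normal equations are: 4·m + 629·c = -319;  629·m + 277833·c = -139600.
(Σ1 = 4, Σr^3 = 629, Σr^3·r^3 = 277833, Σq = -319, Σr^3·q = -139600.)
det = 4·277833 − 629² = 715691.
m = ((-319)·277833 − 629·(-139600))/715691 = -22171/19343; c = (4·(-139600) − 629·(-319))/715691 = -357749/715691.

c = -0.500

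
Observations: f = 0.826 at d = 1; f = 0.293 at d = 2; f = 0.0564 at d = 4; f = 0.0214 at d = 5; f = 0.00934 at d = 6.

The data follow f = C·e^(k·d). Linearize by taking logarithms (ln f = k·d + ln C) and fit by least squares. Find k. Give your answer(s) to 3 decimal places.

With ln fᵢ as the transformed response and dᵢ as the regressor:
AᵀA = [[82.0000, 18.0000]; [18.0000, 5]], rhs = [-61.4100, -12.8118]ᵀ  (here Σd = 18.0000, Σ(d)² = 82.0000, Σln f = -12.8118, Σd·ln f = -61.4100).
Slope k = (n·Σd·ln f − Σd·Σln f)/(n·Σ(d)² − (Σd)²) = (5·-61.4100 − 18.0000·-12.8118)/86.0000 = -0.88880; ln C = (Σln f − k·Σd)/n = 0.63731.

k = -0.889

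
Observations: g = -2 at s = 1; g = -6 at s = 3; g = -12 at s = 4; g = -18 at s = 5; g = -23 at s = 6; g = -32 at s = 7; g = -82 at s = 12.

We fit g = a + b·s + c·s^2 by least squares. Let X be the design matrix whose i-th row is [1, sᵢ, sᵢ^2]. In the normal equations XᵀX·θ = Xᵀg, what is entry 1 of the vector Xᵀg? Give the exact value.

-175

Entry 1 ↔ basis 1, so (Xᵀg)_{1} = Σᵢ gᵢ = (1)·(-2) + (1)·(-6) + (1)·(-12) + (1)·(-18) + (1)·(-23) + (1)·(-32) + (1)·(-82) = -175.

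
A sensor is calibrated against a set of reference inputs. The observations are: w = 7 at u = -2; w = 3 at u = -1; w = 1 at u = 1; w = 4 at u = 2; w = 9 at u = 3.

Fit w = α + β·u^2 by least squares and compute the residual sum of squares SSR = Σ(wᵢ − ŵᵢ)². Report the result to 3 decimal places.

SSR = 7.416

With design matrix M, MᵀM = [[5, 19]; [19, 115]] and Mᵀw = [24, 129]ᵀ.
Eliminating β: 115·(row 1) − 19·(row 2) gives 214·α = 115·24 − 19·129 = 309, so α = 309/214.
Then β = (129 − 19·(309/214))/115 = 189/214.
Residuals: 433/214, 72/107, -142/107, -209/214, -42/107; SSR = 1587/214.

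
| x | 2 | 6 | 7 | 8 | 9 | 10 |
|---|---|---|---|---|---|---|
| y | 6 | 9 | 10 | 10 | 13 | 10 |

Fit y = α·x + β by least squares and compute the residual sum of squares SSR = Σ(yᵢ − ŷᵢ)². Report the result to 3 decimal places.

Setting ∂/∂α … = 0 gives: 334·α + 42·β = 433;  42·α + 6·β = 58.
Determinant 334·6 − 42² = 240.
α = (433·6 − 42·58)/240 = 27/40; β = (334·58 − 42·433)/240 = 593/120.
Residuals: -7/24, 1/120, 1/3, -41/120, 119/60, -203/120; SSR = 853/120.

SSR = 7.108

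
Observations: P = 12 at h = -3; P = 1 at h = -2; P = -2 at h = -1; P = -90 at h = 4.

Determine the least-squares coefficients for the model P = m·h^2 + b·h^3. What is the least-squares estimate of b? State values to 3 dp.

b = -0.991

Entries of AᵀA: Σh^2·h^2 = 354, Σh^2·h^3 = 748, Σh^3·h^3 = 4890.
For AᵀP: Σh^2·P = -1330, Σh^3·P = -6090.
Normal equations: [[354, 748]; [748, 4890]]·[m, b]ᵀ = [-1330, -6090]ᵀ.
Eliminating b: 4890·(row 1) − 748·(row 2) gives 1171556·m = 4890·(-1330) − 748·(-6090) = -1948380, so m = -487095/292889.
Then b = ((-6090) − 748·(-487095/292889))/4890 = -290255/292889.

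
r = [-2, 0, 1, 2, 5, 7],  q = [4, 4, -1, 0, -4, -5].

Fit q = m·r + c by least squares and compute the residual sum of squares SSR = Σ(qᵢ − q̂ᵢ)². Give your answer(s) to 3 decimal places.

SSR = 8.407

Normal-equation sums: Σr·r = 83, Σr = 13, Σ1 = 6.
And Σr·q = -64, Σq = -2.
So XᵀX·[m, c]ᵀ = Xᵀq: [[83, 13]; [13, 6]]·[m, c]ᵀ = [-64, -2]ᵀ.
Eliminating c: 6·(row 1) − 13·(row 2) gives 329·m = 6·(-64) − 13·(-2) = -358, so m = -358/329.
Then c = ((-2) − 13·(-358/329))/6 = 666/329.
Residuals: -66/329, 650/329, -91/47, 50/329, -192/329, 195/329; SSR = 2766/329.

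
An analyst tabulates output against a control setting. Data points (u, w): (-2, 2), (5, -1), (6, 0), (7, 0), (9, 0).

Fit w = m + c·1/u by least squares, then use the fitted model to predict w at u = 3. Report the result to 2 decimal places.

ŵ = -0.89

Sums needed: Σ1 = 5, Σ1/u = 38/315, Σ1/u·1/u = 69563/198450.
Right-hand side: Σw = 1, Σ1/u·w = -6/5.
So MᵀM·[m, c]ᵀ = Mᵀw: [[5, 38/315]; [38/315, 69563/198450]]·[m, c]ᵀ = [1, -6/5]ᵀ.
Δ = 5·(69563/198450) − (38/315)² = 344927/198450.
m = (1·(69563/198450) − (38/315)·(-6/5))/(344927/198450) = 98291/344927; c = (5·(-6/5) − (38/315)·1)/(344927/198450) = -1214640/344927.
At u = 3: ŵ = (98291/344927)·(1) + (-1214640/344927)·(1/3) = -306589/344927.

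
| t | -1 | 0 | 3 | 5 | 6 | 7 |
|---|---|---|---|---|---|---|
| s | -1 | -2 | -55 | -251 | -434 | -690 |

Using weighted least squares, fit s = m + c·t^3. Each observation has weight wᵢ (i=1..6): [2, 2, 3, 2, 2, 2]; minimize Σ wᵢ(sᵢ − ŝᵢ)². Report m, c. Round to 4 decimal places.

m = -1.5632, c = -2.0046

The normal system XᵀWX·[m, c]ᵀ = XᵀWs is [[13, 1447]; [1447, 362049]]·[m, c]ᵀ = [-2921, -728031]ᵀ.
det = 13·362049 − 1447² = 2612828.
m = ((-2921)·362049 − 1447·(-728031))/2612828 = -1021068/653207; c = (13·(-728031) − 1447·(-2921))/2612828 = -1309429/653207.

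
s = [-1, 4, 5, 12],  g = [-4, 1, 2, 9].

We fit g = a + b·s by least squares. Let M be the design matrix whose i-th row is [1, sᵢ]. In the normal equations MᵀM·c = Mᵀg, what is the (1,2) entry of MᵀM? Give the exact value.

20

Row 1 ↔ basis 1, column 2 ↔ basis s, so (MᵀM)_{1,2} = Σᵢ s = (1)·(-1) + (1)·(4) + (1)·(5) + (1)·(12) = 20.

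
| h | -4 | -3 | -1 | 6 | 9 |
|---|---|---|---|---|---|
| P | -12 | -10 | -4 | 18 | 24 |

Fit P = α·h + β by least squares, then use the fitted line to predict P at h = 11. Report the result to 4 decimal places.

From the data, Σh·h = 143, Σh = 7, Σ1 = 5.
For MᵀP: Σh·P = 406, ΣP = 16.
So MᵀM·[α, β]ᵀ = MᵀP: [[143, 7]; [7, 5]]·[α, β]ᵀ = [406, 16]ᵀ.
det = 143·5 − 7² = 666.
α = (406·5 − 7·16)/666 = 959/333; β = (143·16 − 7·406)/666 = -277/333.
At h = 11: P̂ = (959/333)·(11) + (-277/333)·(1) = 3424/111.

P̂ = 30.8468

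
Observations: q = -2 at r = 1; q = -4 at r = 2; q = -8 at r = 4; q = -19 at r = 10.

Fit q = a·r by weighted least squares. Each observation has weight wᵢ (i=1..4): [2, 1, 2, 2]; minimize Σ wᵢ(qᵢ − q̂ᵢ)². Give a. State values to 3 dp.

a = -1.916

Normal-equation sums: Σwᵢ·r·r = 238.
And Σwᵢ·r·q = -456.
Hence a = -456 / 238 ≈ -1.91597.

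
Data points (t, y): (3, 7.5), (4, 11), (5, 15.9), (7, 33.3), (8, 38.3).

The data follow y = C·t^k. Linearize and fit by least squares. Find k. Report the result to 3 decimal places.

k = 1.741

Linearized form: ln y = k·ln t + ln C. From the 5 transformed points,
Σln t = 8.1197, Σ(ln t)² = 13.8297, Σln y = 14.3301, Σln t·ln y = 24.3920.
Equations: 13.8297·k + 8.1197·ln C = 24.3920;  8.1197·k + 5·ln C = 14.3301.
Δ = 13.8297·5 − (8.1197)² = 3.2190; k = (24.3920·5 − 8.1197·14.3301)/3.2190 = 1.74084, ln C = (13.8297·14.3301 − 8.1197·24.3920)/3.2190 = 0.03901.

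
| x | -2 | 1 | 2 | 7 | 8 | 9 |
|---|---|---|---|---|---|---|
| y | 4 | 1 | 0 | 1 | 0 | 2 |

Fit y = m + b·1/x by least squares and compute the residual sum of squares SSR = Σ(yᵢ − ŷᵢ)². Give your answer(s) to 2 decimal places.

From the data, Σ1 = 6, Σ1/x = 695/504, Σ1/x·1/x = 393313/254016.
For Mᵀy: Σy = 8, Σ1/x·y = -40/63.
Normal equations: [[6, 695/504]; [695/504, 393313/254016]]·[m, b]ᵀ = [8, -40/63]ᵀ.
Eliminating b: (393313/254016)·(row 1) − (695/504)·(row 2) gives (1876853/254016)·m = (393313/254016)·8 − (695/504)·(-40/63) = 20053/1512, so m = 306264/170623.
Then b = ((-40/63) − (695/504)·(306264/170623))/(393313/254016) = -342720/170623.
Residuals: 204868/170623, 207079/170623, -134904/170623, -86681/170623, -263424/170623, 73062/170623; SSR = 1085994/170623.

SSR = 6.36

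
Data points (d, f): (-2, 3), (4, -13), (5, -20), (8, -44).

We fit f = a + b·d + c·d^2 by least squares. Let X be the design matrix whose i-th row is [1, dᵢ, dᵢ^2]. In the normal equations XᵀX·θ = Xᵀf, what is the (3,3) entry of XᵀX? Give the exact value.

4993

Row 3 ↔ basis d^2, column 3 ↔ basis d^2, so (XᵀX)_{3,3} = Σᵢ (d^2)·(d^2) = (4)·(4) + (16)·(16) + (25)·(25) + (64)·(64) = 4993.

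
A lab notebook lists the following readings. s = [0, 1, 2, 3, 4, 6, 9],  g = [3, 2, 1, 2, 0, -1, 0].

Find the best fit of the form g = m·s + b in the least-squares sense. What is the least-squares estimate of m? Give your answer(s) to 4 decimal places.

m = -0.3639

Compute the Gram sums: Σs·s = 147, Σs = 25, Σ1 = 7.
Moment sums: Σs·g = 4, Σg = 7.
MᵀM·[m, b]ᵀ = Mᵀg becomes [[147, 25]; [25, 7]]·[m, b]ᵀ = [4, 7]ᵀ.
Determinant 147·7 − 25² = 404.
m = (4·7 − 25·7)/404 = -147/404; b = (147·7 − 25·4)/404 = 929/404.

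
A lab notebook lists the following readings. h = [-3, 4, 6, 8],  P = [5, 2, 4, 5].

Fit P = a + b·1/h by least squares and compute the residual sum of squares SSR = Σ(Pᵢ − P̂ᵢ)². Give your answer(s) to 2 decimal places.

Setting ∂/∂a … = 0 gives: 4·a + (5/24)·b = 16;  (5/24)·a + (125/576)·b = 1/8.
(Σ1 = 4, Σ1/h = 5/24, Σ1/h·1/h = 125/576, ΣP = 16, Σ1/h·P = 1/8.)
Eliminating b: (125/576)·(row 1) − (5/24)·(row 2) gives (475/576)·a = (125/576)·16 − (5/24)·(1/8) = 1985/576, so a = 397/95.
Then b = ((1/8) − (5/24)·(397/95))/(125/576) = -1632/475.
Residuals: -154/475, -33/25, 187/475, 594/475; SSR = 1694/475.

SSR = 3.57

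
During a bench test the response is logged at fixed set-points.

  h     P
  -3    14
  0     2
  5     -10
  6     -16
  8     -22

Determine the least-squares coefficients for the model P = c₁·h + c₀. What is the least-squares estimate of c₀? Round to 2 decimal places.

Compute the Gram sums: Σh·h = 134, Σh = 16, Σ1 = 5.
Right-hand side: Σh·P = -364, ΣP = -32.
Normal equations: [[134, 16]; [16, 5]]·[c₁, c₀]ᵀ = [-364, -32]ᵀ.
Eliminating c₀: 5·(row 1) − 16·(row 2) gives 414·c₁ = 5·(-364) − 16·(-32) = -1308, so c₁ = -218/69.
Then c₀ = ((-32) − 16·(-218/69))/5 = 256/69.

c₀ = 3.71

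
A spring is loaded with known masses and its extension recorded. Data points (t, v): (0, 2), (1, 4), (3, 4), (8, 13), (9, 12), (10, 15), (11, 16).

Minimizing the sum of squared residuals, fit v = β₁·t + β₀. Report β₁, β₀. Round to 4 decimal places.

Entries of AᵀA: Σt·t = 376, Σt = 42, Σ1 = 7.
Right-hand side: Σt·v = 554, Σv = 66.
AᵀA·[β₁, β₀]ᵀ = Aᵀv becomes [[376, 42]; [42, 7]]·[β₁, β₀]ᵀ = [554, 66]ᵀ.
Eliminating β₀: 7·(row 1) − 42·(row 2) gives 868·β₁ = 7·554 − 42·66 = 1106, so β₁ = 79/62.
Then β₀ = (66 − 42·(79/62))/7 = 387/217.

β₁ = 1.2742, β₀ = 1.7834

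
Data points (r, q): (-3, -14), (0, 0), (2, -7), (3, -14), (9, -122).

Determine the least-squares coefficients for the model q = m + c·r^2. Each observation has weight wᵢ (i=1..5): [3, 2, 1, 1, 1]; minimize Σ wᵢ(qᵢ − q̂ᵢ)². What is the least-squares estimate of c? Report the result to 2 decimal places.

The normal system XᵀWX·[m, c]ᵀ = XᵀWq is [[8, 121]; [121, 6901]]·[m, c]ᵀ = [-185, -10414]ᵀ.
Eliminating c: 6901·(row 1) − 121·(row 2) gives 40567·m = 6901·(-185) − 121·(-10414) = -16591, so m = -16591/40567.
Then c = ((-10414) − 121·(-16591/40567))/6901 = -60927/40567.

c = -1.50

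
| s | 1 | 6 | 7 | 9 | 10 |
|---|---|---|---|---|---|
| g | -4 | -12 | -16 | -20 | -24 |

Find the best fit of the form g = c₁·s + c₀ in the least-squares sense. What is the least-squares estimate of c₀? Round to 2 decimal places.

From the data, Σs·s = 267, Σs = 33, Σ1 = 5.
For Mᵀg: Σs·g = -608, Σg = -76.
Eliminating c₀: 5·(row 1) − 33·(row 2) gives 246·c₁ = 5·(-608) − 33·(-76) = -532, so c₁ = -266/123.
Then c₀ = ((-76) − 33·(-266/123))/5 = -38/41.

c₀ = -0.93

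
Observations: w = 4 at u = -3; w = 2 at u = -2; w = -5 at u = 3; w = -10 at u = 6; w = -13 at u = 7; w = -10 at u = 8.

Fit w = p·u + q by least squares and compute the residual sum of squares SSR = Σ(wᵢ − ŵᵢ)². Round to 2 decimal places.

The normal system MᵀM·[p, q]ᵀ = Mᵀw is [[171, 19]; [19, 6]]·[p, q]ᵀ = [-262, -32]ᵀ.
det = 171·6 − 19² = 665.
p = ((-262)·6 − 19·(-32))/665 = -964/665; q = (171·(-32) − 19·(-262))/665 = -26/35.
Residuals: 262/665, -104/665, 61/665, -372/665, -1403/665, 1556/665; SSR = 6934/665.

SSR = 10.43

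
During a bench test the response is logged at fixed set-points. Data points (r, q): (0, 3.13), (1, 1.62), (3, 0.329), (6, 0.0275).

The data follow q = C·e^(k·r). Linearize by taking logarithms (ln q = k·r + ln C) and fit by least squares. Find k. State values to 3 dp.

Taking logs, ln q = k·r + ln C, so regress ln q on r.
Σr = 10.0000, Σ(r)² = 46.0000, Σln q = -3.0818, Σr·ln q = -24.4141.
Normal system: [[46.0000, 10.0000]; [10.0000, 4]]·[k, ln C]ᵀ = [-24.4141, -3.0818]ᵀ.
Slope k = (n·Σr·ln q − Σr·Σln q)/(n·Σ(r)² − (Σr)²) = (4·-24.4141 − 10.0000·-3.0818)/84.0000 = -0.79569; ln C = (Σln q − k·Σr)/n = 1.21878.

k = -0.796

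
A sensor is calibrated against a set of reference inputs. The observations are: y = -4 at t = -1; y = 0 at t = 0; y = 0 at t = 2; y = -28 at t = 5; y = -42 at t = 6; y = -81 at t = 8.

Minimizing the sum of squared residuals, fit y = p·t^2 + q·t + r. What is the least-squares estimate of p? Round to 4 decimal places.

p = -1.5833

Compute the Gram sums: Σt^2·t^2 = 6034, Σt^2·t = 860, Σt^2 = 130, Σt·t = 130, Σt = 20, Σ1 = 6.
And Σt^2·y = -7400, Σt·y = -1036, Σy = -155.
XᵀX·[p, q, r]ᵀ = Xᵀy becomes [[6034, 860, 130]; [860, 130, 20]; [130, 20, 6]]·[p, q, r]ᵀ = [-7400, -1036, -155]ᵀ.
Solving the 3×3 system (Gaussian elimination) gives p = -19/12, q = 37/15, r = 1/4.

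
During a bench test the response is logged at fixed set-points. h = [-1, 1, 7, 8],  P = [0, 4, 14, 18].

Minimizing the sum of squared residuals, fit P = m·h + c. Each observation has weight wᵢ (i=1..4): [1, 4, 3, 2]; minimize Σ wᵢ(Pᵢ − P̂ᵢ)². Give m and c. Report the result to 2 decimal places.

With design matrix M, MᵀWM = [[280, 40]; [40, 10]] and MᵀWP = [598, 94]ᵀ.
Δ = 280·10 − 40² = 1200.
m = (598·10 − 40·94)/1200 = 37/20; c = (280·94 − 40·598)/1200 = 2.

m = 1.85, c = 2.00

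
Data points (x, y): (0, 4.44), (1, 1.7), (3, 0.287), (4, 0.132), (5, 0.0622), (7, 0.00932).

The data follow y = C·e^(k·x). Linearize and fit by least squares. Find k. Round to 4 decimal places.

Taking logs, ln y = k·x + ln C, so regress ln y on x.
AᵀA = [[100.0000, 20.0000]; [20.0000, 6]], rhs = [-57.9302, -8.7049]ᵀ  (here Σx = 20.0000, Σ(x)² = 100.0000, Σln y = -8.7049, Σx·ln y = -57.9302).
Slope k = (n·Σx·ln y − Σx·Σln y)/(n·Σ(x)² − (Σx)²) = (6·-57.9302 − 20.0000·-8.7049)/200.0000 = -0.86741; ln C = (Σln y − k·Σx)/n = 1.44055.

k = -0.8674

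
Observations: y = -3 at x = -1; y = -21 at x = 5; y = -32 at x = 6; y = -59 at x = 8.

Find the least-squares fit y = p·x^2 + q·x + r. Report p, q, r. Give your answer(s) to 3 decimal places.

p = -1.064, q = 1.218, r = -0.707

Sums needed: Σx^2·x^2 = 6018, Σx^2·x = 852, Σx^2 = 126, Σx·x = 126, Σx = 18, Σ1 = 4.
For Aᵀy: Σx^2·y = -5456, Σx·y = -766, Σy = -115.
Normal equations: [[6018, 852, 126]; [852, 126, 18]; [126, 18, 4]]·[p, q, r]ᵀ = [-5456, -766, -115]ᵀ.
Solving the 3×3 system (Gaussian elimination) gives p = -779/732, q = 4457/3660, r = -863/1220.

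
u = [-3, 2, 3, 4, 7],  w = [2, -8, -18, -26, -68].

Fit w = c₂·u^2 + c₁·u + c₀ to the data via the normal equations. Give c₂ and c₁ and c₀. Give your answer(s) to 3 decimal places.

c₂ = -0.970, c₁ = -3.122, c₀ = 1.393

Entries of XᵀX: Σu^2·u^2 = 2835, Σu^2·u = 415, Σu^2 = 87, Σu·u = 87, Σu = 13, Σ1 = 5.
Moment sums: Σu^2·w = -3924, Σu·w = -656, Σw = -118.
XᵀX·[c₂, c₁, c₀]ᵀ = Xᵀw becomes [[2835, 415, 87]; [415, 87, 13]; [87, 13, 5]]·[c₂, c₁, c₀]ᵀ = [-3924, -656, -118]ᵀ.
Inverting the 3×3 Gram matrix, [c₂, c₁, c₀]ᵀ = [-41997/43303, -135195/43303, 60304/43303]ᵀ.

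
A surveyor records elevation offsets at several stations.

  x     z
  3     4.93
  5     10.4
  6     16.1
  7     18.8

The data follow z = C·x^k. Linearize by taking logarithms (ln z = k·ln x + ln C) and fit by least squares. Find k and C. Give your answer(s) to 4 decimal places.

k = 1.6192, C = 0.8214

Taking logs, ln z = k·ln x + ln C, so regress ln z on ln x.
Σln x = 6.4457, Σ(ln x)² = 10.7942, Σln z = 9.6498, Σln x·ln z = 16.2096.
Equations: 10.7942·k + 6.4457·ln C = 16.2096;  6.4457·k + 4·ln C = 9.6498.
Slope k = (n·Σln x·ln z − Σln x·Σln z)/(n·Σ(ln x)² − (Σln x)²) = (4·16.2096 − 6.4457·9.6498)/1.6295 = 1.61921; ln C = (Σln z − k·Σln x)/n = -0.19679, so C = exp(-0.19679) = 0.82136.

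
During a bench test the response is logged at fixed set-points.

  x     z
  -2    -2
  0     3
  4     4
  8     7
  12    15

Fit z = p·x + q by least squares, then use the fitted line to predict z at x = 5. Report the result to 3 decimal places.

With design matrix A, AᵀA = [[228, 22]; [22, 5]] and Aᵀz = [256, 27]ᵀ.
Determinant 228·5 − 22² = 656.
p = (256·5 − 22·27)/656 = 343/328; q = (228·27 − 22·256)/656 = 131/164.
At x = 5: ẑ = (343/328)·(5) + (131/164)·(1) = 1977/328.

ẑ = 6.027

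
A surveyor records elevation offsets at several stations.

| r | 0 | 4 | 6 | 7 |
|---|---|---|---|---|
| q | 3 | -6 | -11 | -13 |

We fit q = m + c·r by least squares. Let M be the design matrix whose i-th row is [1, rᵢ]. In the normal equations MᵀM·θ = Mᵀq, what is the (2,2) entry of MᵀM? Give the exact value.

101

Row 2 ↔ basis r, column 2 ↔ basis r, so (MᵀM)_{2,2} = Σᵢ (r)·(r) = (0)·(0) + (4)·(4) + (6)·(6) + (7)·(7) = 101.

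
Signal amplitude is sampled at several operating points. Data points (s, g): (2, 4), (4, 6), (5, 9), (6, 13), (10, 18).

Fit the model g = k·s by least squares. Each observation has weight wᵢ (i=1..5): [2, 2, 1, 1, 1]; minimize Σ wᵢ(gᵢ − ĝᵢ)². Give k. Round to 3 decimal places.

k = 1.826

The normal system XᵀWX·[k]ᵀ = XᵀWg is [[201]]·[k]ᵀ = [367]ᵀ.
k = 367/201 = 1.82587.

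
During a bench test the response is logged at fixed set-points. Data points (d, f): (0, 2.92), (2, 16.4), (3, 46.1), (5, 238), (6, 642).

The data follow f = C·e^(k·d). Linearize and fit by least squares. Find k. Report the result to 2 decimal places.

k = 0.89

Taking logs, ln f = k·d + ln C, so regress ln f on d.
Over the data: Σd = 16.0000, Σ(d)² = 74.0000, Σln f = 19.6365, Σd·ln f = 83.2359.
Normal system: [[74.0000, 16.0000]; [16.0000, 5]]·[k, ln C]ᵀ = [83.2359, 19.6365]ᵀ.
Δ = 74.0000·5 − (16.0000)² = 114.0000; k = (83.2359·5 − 16.0000·19.6365)/114.0000 = 0.89469, ln C = (74.0000·19.6365 − 16.0000·83.2359)/114.0000 = 1.06429.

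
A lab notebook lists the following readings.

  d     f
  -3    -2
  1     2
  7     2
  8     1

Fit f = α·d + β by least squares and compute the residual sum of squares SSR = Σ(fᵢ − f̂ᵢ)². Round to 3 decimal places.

SSR = 5.672

Setting ∂/∂α … = 0 gives: 123·α + 13·β = 30;  13·α + 4·β = 3.
(Σd·d = 123, Σd = 13, Σ1 = 4, Σd·f = 30, Σf = 3.)
Determinant 123·4 − 13² = 323.
α = (30·4 − 13·3)/323 = 81/323; β = (123·3 − 13·30)/323 = -21/323.
Residuals: -382/323, 586/323, 100/323, -16/17; SSR = 1832/323.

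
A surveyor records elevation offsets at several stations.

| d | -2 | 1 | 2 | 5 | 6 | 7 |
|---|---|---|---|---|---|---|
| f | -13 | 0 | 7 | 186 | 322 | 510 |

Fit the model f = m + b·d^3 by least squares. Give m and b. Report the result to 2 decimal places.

With design matrix M, MᵀM = [[6, 685]; [685, 180059]] and Mᵀf = [1012, 267892]ᵀ.
Determinant 6·180059 − 685² = 611129.
m = (1012·180059 − 685·267892)/611129 = -1286312/611129; b = (6·267892 − 685·1012)/611129 = 914132/611129.

m = -2.10, b = 1.50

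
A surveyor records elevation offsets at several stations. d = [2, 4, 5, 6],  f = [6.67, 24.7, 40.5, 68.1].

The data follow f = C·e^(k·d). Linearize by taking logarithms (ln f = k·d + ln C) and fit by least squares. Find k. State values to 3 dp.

k = 0.582

Taking logs, ln f = k·d + ln C, so regress ln f on d.
Over the data: Σd = 17.0000, Σ(d)² = 81.0000, Σln f = 13.0267, Σd·ln f = 60.4548.
Normal system: [[81.0000, 17.0000]; [17.0000, 4]]·[k, ln C]ᵀ = [60.4548, 13.0267]ᵀ.
Slope k = (n·Σd·ln f − Σd·Σln f)/(n·Σ(d)² − (Σd)²) = (4·60.4548 − 17.0000·13.0267)/35.0000 = 0.58187; ln C = (Σln f − k·Σd)/n = 0.78374.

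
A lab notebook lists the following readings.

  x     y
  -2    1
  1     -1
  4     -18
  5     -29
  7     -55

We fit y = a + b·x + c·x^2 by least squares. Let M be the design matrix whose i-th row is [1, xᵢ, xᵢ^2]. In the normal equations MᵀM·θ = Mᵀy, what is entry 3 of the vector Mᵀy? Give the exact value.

Entry 3 ↔ basis x^2, so (Mᵀy)_{3} = Σᵢ (x^2)·yᵢ = (4)·(1) + (1)·(-1) + (16)·(-18) + (25)·(-29) + (49)·(-55) = -3705.

-3705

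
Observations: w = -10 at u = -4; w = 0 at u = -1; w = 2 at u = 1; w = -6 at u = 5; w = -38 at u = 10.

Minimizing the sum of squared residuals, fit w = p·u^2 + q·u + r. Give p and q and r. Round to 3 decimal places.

The normal system XᵀX·[p, q, r]ᵀ = Xᵀw is [[10883, 1061, 143]; [1061, 143, 11]; [143, 11, 5]]·[p, q, r]ᵀ = [-4108, -368, -52]ᵀ.
Solving the 3×3 system (Gaussian elimination) gives p = -50860/104133, q = 32418/34711, r = 157654/104133.

p = -0.488, q = 0.934, r = 1.514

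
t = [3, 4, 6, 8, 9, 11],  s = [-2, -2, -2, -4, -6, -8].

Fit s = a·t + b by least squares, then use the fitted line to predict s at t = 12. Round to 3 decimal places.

The normal system AᵀA·[a, b]ᵀ = Aᵀs is [[327, 41]; [41, 6]]·[a, b]ᵀ = [-200, -24]ᵀ.
Δ = 327·6 − 41² = 281.
a = ((-200)·6 − 41·(-24))/281 = -216/281; b = (327·(-24) − 41·(-200))/281 = 352/281.
At t = 12: ŝ = (-216/281)·(12) + (352/281)·(1) = -2240/281.

ŝ = -7.972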